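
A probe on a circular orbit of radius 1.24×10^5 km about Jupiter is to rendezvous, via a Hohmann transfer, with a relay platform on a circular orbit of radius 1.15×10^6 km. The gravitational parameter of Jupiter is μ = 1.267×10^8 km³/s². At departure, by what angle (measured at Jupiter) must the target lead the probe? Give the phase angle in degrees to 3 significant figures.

Semi-major axis of the transfer orbit: a_t = (1.240×10^5 + 1.150×10^6)/2 = 6.370×10^5 km.
Transfer time t = π√(a_t³/μ) = 1.418962×10^5 s.
Target angular speed ω₂ = √(μ/r₂³) = 9.127284×10^-6 rad/s.
Angle swept by the target during transfer: ω₂·t = 1.29513 rad = 74.21°.
The probe traverses 180° on the transfer ellipse, so the target must lead by 180° − 74.21° = 106°.

φ = 106°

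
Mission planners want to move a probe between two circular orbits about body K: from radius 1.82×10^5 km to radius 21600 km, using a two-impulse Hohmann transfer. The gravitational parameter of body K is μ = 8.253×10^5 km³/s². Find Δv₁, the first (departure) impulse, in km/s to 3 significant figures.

The Hohmann ellipse has a_t = (r₁ + r₂)/2 = 1.018×10^5 km.
Circular speed at r = 1.820×10^5 km: v_c = √(μ/r) = 2.1295 km/s.
Transfer-orbit speed at the same r (vis-viva, a = a_t): v_t = √[μ(2/r − 1/a_t)] = 0.98090 km/s.
Δv₁ = |v_t − v_c| = |0.98090 − 2.1295| = 1.149 km/s.

Δv₁ = 1.15 km/s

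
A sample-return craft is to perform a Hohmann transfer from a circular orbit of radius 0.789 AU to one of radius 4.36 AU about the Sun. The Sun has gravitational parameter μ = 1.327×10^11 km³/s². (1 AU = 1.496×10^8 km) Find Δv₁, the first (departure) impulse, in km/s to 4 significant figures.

In km: r₁ = 0.789 × 1.496×10^8 = 1.180344×10^8 km; r₂ = 4.36 × 1.496×10^8 = 6.52256×10^8 km.
The Hohmann ellipse has a_t = (r₁ + r₂)/2 = 3.851452×10^8 km.
Circular speed at r = 1.180344×10^8 km: v_c = √(μ/r) = 33.53 km/s.
Transfer-orbit speed at the same r (vis-viva, a = a_t): v_t = √[μ(2/r − 1/a_t)] = 43.63 km/s.
Δv₁ = |v_t − v_c| = |43.63 − 33.53| = 10.10 km/s.

Δv₁ = 10.10 km/s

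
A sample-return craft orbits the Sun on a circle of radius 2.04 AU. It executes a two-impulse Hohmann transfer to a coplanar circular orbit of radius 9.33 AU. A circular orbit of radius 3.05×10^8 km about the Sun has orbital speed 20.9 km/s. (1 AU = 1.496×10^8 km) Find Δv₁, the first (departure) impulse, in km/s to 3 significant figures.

Δv₁ = 5.87 km/s

From the circular-orbit relation v² = μ/r at r = 3.05×10^8 km: μ = v²r = (20.9)² × 3.05×10^8 = 1.33227×10^11 km³/s².
In km: r₁ = 2.04 × 1.496×10^8 = 3.05184×10^8 km; r₂ = 9.33 × 1.496×10^8 = 1.395768×10^9 km.
The Hohmann ellipse has a_t = (r₁ + r₂)/2 = 8.50476×10^8 km.
On the circular orbit at r = 3.05184×10^8 km, v_c = √(μ/r) = 20.8937 km/s.
Vis-viva on the transfer ellipse at r = 3.05184×10^8 km gives v_t = √[μ(2/r − 1/a_t)] = 26.7665 km/s.
Δv₁ = |v_t − v_c| = |26.7665 − 20.8937| = 5.873 km/s.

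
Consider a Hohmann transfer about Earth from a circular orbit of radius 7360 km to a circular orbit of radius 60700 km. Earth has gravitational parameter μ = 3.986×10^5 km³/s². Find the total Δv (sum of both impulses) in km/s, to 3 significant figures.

Δv = 3.84 km/s

Semi-major axis of the transfer orbit: a_t = (7360 + 60700)/2 = 34030 km.
At r₁ the circular-orbit speed is v₁ = √(μ/r₁) = 7.3592 km/s.
Transfer-orbit speed at r₁ (v² = μ(2/r − 1/a)): v_p = √[μ(2/r₁ − 1/a_t)] = 9.8286 km/s.
First burn Δv₁ = |v_p − v₁| = 2.469 km/s.
At r₂, v₂ = √(μ/r₂) = 2.563 km/s.
Transfer-orbit speed at r₂: v_a = √[μ(2/r₂ − 1/a_t)] = 1.192 km/s.
Second burn Δv₂ = |v₂ − v_a| = 1.371 km/s.
Total Δv = Δv₁ + Δv₂ = 3.840 km/s.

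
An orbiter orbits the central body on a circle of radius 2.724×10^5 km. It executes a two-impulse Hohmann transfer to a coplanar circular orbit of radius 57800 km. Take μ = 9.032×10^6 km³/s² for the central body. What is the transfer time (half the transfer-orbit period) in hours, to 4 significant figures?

The Hohmann ellipse has a_t = (r₁ + r₂)/2 = 1.651×10^5 km.
Transfer time t = π√(a_t³/μ) = π√((1.651×10^5)³ / 9.032×10^6) = 70130 s.
Converting: 70130 s ÷ 3600 s/hour = 19.48 hours.

t = 19.48 hours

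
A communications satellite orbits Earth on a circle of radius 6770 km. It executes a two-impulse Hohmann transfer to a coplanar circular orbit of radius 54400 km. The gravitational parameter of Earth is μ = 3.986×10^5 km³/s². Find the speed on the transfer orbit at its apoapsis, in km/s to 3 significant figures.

v = 1.27 km/s

The Hohmann ellipse has a_t = (r₁ + r₂)/2 = 30585 km.
The apoapsis of the transfer ellipse is at r = 54400 km.
Applying v² = μ(2/r − 1/a_t): v = 1.274 km/s.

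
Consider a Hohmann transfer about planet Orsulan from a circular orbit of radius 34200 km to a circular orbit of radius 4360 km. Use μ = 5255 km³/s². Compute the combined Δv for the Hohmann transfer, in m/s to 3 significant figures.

The Hohmann ellipse has a_t = (r₁ + r₂)/2 = 19280 km.
Circular speed at r₁: v₁ = √(μ/r₁) = √(5255/34200) = 0.3920 km/s.
On the transfer ellipse at r₁, vis-viva equation gives v_a = √[μ(2/r₁ − 1/a_t)] = 0.1864 km/s.
First burn Δv₁ = |v_a − v₁| = 0.2056 km/s.
At r₂, v₂ = √(μ/r₂) = 1.0979 km/s.
Transfer-orbit speed at r₂: v_p = √[μ(2/r₂ − 1/a_t)] = 1.4622 km/s.
Second burn Δv₂ = |v₂ − v_p| = 0.3643 km/s.
Total Δv = Δv₁ + Δv₂ = 0.5699 km/s.

Δv = 570 m/s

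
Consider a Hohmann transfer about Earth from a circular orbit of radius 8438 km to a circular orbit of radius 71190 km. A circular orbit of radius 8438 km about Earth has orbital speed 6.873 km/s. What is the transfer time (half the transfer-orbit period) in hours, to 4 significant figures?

From the circular-orbit relation v² = μ/r at r = 8438 km: μ = v²r = (6.873)² × 8438 = 3.98595×10^5 km³/s².
The Hohmann ellipse has a_t = (r₁ + r₂)/2 = 39814 km.
Half the transfer-orbit period gives t = π√(a_t³/μ) = 39530 s.
Converting: 39530 s ÷ 3600 s/hour = 10.98 hours.

t = 10.98 hours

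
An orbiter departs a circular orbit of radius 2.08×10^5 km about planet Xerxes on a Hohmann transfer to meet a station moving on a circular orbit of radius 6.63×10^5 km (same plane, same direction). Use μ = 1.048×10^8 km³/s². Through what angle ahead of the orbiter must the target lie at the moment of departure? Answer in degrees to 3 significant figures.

φ = 84.2°

Transfer-ellipse semi-major axis a_t = (r₁ + r₂)/2 = (2.080×10^5 + 6.630×10^5)/2 = 4.355×10^5 km.
The half-period of the transfer ellipse is t = π√(a_t³/μ) = 88197 s.
The target's mean motion on its circular orbit is ω₂ = √(μ/r₂³) = 1.8963×10^-5 rad/s.
Angle swept by the target during transfer: ω₂·t = 1.6725 rad = 95.83°.
Arrival is 180° from departure on the ellipse, so φ = 180° − 95.83° = 84.2°.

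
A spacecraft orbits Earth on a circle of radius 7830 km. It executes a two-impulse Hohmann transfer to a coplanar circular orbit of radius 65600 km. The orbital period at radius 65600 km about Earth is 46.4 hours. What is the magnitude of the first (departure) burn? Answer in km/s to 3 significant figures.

From Kepler's third law T² = 4π²r³/μ at r = 65600 km, T = 46.4 hours = 46.4 × 3600 s = 1.6704×10^5 s: μ = 4π²r³/T² = 3.99420×10^5 km³/s².
Semi-major axis of the transfer orbit: a_t = (7830 + 65600)/2 = 36715 km.
Circular speed at r = 7830 km: v_c = √(μ/r) = 7.142 km/s.
Vis-viva on the transfer ellipse at r = 7830 km gives v_t = √[μ(2/r − 1/a_t)] = 9.547 km/s.
Δv₁ = |v_t − v_c| = |9.547 − 7.142| = 2.405 km/s.

Δv₁ = 2.40 km/s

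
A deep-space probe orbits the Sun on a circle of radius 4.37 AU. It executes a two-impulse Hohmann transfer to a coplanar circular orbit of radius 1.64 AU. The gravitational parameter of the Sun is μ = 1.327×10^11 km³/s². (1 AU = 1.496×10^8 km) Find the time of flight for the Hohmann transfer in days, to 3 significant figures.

t = 951 days

In km: r₁ = 4.37 × 1.496×10^8 = 6.53752×10^8 km; r₂ = 1.64 × 1.496×10^8 = 2.45344×10^8 km.
Transfer-ellipse semi-major axis a_t = (r₁ + r₂)/2 = (6.53752×10^8 + 2.45344×10^8)/2 = 4.49548×10^8 km.
By Kepler's third law the transfer-orbit period is T = 2π√(a_t³/μ), so t = T/2 = 8.220×10^7 s.
Converting: 8.220×10^7 s ÷ 86400 s/day = 951 days.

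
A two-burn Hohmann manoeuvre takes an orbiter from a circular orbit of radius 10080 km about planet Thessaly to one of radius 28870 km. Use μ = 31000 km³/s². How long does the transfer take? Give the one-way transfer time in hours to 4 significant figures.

Semi-major axis of the transfer orbit: a_t = (10080 + 28870)/2 = 19475 km.
Half the transfer-orbit period gives t = π√(a_t³/μ) = 48490 s.
Converting: 48490 s ÷ 3600 s/hour = 13.47 hours.

t = 13.47 hours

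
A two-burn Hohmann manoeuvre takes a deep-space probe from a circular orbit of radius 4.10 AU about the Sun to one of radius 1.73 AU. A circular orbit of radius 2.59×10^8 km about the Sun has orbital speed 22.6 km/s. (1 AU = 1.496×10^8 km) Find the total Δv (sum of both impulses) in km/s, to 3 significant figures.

Δv = 7.58 km/s

From the circular-orbit relation v² = μ/r at r = 2.59×10^8 km: μ = v²r = (22.6)² × 2.59×10^8 = 1.32287×10^11 km³/s².
In km: r₁ = 4.10 × 1.496×10^8 = 6.1336×10^8 km; r₂ = 1.73 × 1.496×10^8 = 2.58808×10^8 km.
Transfer-ellipse semi-major axis a_t = (r₁ + r₂)/2 = (6.1336×10^8 + 2.58808×10^8)/2 = 4.36084×10^8 km.
Circular speed at r₁: v₁ = √(μ/r₁) = √(1.32287×10^11/6.1336×10^8) = 14.6859 km/s.
Transfer-orbit speed at r₁ (vis-viva equation): v_a = √[μ(2/r₁ − 1/a_t)] = 11.3137 km/s.
First burn Δv₁ = |v_a − v₁| = 3.3722 km/s.
Circular speed at r₂: v₂ = √(μ/r₂) = 22.6084 km/s.
Transfer-orbit speed at r₂: v_p = √[μ(2/r₂ − 1/a_t)] = 26.8128 km/s.
Second burn Δv₂ = |v₂ − v_p| = 4.2044 km/s.
Δv = Δv₁ + Δv₂ = 3.3722 + 4.2044 = 7.577 km/s.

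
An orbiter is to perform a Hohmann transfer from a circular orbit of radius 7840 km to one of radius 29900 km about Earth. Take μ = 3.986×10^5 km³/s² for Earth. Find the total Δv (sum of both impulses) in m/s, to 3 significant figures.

Δv = 3140 m/s

Semi-major axis of the transfer orbit: a_t = (7840 + 29900)/2 = 18870 km.
Circular speed at r₁: v₁ = √(μ/r₁) = √(3.986×10^5/7840) = 7.1303 km/s.
Transfer-orbit speed at r₁ (v² = μ(2/r − 1/a)): v_p = √[μ(2/r₁ − 1/a_t)] = 8.9755 km/s.
First burn Δv₁ = |v_p − v₁| = 1.845 km/s.
Circular speed at r₂: v₂ = √(μ/r₂) = 3.651 km/s.
Transfer-orbit speed at r₂: v_a = √[μ(2/r₂ − 1/a_t)] = 2.353 km/s.
Second burn Δv₂ = |v₂ − v_a| = 1.298 km/s.
Total Δv = Δv₁ + Δv₂ = 3.143 km/s.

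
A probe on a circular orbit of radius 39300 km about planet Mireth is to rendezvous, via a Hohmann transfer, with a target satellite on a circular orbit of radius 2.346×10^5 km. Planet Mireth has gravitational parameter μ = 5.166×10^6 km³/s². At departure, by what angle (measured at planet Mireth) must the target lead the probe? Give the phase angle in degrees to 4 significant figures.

Semi-major axis of the transfer orbit: a_t = (39300 + 2.346×10^5)/2 = 1.3695×10^5 km.
Transfer time t = π√(a_t³/μ) = 70051 s.
Target angular speed ω₂ = √(μ/r₂³) = 2.0003×10^-5 rad/s.
Angle swept by the target during transfer: ω₂·t = 1.4012 rad = 80.28°.
Arrival is 180° from departure on the ellipse, so φ = 180° − 80.28° = 99.72°.

φ = 99.72°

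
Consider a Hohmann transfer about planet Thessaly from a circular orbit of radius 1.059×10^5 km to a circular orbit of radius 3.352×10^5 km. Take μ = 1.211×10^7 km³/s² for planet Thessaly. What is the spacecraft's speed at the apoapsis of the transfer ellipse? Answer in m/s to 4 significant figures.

The Hohmann ellipse has a_t = (r₁ + r₂)/2 = 2.2055×10^5 km.
At apoapsis, r = 3.352×10^5 km.
From the vis-viva equation, v = √[μ(2/r − 1/a_t)] = 4.165 km/s.

v = 4165 m/s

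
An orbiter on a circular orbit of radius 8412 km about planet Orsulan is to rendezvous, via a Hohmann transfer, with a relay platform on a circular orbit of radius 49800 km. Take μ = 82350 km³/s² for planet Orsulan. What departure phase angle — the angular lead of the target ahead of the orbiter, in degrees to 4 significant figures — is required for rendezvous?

The Hohmann ellipse has a_t = (r₁ + r₂)/2 = 29106 km.
Transfer time t = π√(a_t³/μ) = 54362 s.
The target's mean motion on its circular orbit is ω₂ = √(μ/r₂³) = 2.5822×10^-5 rad/s.
Angle swept by the target during transfer: ω₂·t = 1.4037 rad = 80.43°.
The orbiter traverses 180° on the transfer ellipse, so the target must lead by 180° − 80.43° = 99.57°.

φ = 99.57°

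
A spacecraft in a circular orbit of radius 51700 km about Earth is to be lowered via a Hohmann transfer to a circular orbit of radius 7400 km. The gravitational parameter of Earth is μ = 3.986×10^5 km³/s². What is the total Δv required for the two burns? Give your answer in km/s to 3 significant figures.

Δv = 3.76 km/s

Semi-major axis of the transfer orbit: a_t = (51700 + 7400)/2 = 29550 km.
At r₁ the circular-orbit speed is v₁ = √(μ/r₁) = 2.7767 km/s.
On the transfer ellipse at r₁, vis-viva equation gives v_a = √[μ(2/r₁ − 1/a_t)] = 1.3895 km/s.
First burn Δv₁ = |v_a − v₁| = 1.3872 km/s.
At r₂, v₂ = √(μ/r₂) = 7.3393 km/s.
Transfer-orbit speed at r₂: v_p = √[μ(2/r₂ − 1/a_t)] = 9.7078 km/s.
Second burn Δv₂ = |v₂ − v_p| = 2.3685 km/s.
Total Δv = Δv₁ + Δv₂ = 3.756 km/s.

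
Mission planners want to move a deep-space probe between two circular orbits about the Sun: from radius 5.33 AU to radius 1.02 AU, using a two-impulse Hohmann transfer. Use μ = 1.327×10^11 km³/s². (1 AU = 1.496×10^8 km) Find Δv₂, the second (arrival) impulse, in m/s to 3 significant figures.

Δv₂ = 8720 m/s

In km: r₁ = 5.33 × 1.496×10^8 = 7.97368×10^8 km; r₂ = 1.02 × 1.496×10^8 = 1.52592×10^8 km.
The Hohmann ellipse has a_t = (r₁ + r₂)/2 = 4.7498×10^8 km.
Circular speed at r = 1.52592×10^8 km: v_c = √(μ/r) = 29.490 km/s.
Transfer-orbit speed at the same r (vis-viva, a = a_t): v_t = √[μ(2/r − 1/a_t)] = 38.209 km/s.
Δv₂ = |v_t − v_c| = |38.209 − 29.490| = 8.719 km/s.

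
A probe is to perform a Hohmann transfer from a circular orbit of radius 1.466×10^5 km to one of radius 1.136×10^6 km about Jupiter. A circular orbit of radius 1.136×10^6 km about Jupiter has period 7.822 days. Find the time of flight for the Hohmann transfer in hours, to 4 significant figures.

From Kepler's third law T² = 4π²r³/μ at r = 1.136×10^6 km, T = 7.822 days = 7.822 × 86400 s = 6.758208×10^5 s: μ = 4π²r³/T² = 1.26716×10^8 km³/s².
Semi-major axis of the transfer orbit: a_t = (1.466×10^5 + 1.136×10^6)/2 = 6.413×10^5 km.
Half the transfer-orbit period gives t = π√(a_t³/μ) = 1.433×10^5 s.
Converting: 1.433×10^5 s ÷ 3600 s/hour = 39.81 hours.

t = 39.81 hours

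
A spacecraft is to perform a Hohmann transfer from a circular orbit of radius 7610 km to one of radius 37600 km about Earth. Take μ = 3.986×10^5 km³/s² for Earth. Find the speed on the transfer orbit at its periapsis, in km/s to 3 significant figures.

v = 9.33 km/s

Semi-major axis of the transfer orbit: a_t = (7610 + 37600)/2 = 22605 km.
The periapsis of the transfer ellipse is at r = 7610 km.
From the vis-viva equation, v = √[μ(2/r − 1/a_t)] = 9.334 km/s.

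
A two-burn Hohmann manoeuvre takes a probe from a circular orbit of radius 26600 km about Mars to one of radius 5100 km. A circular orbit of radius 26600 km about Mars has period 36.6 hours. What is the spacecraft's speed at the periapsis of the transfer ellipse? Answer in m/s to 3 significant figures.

v = 3750 m/s

From Kepler's third law T² = 4π²r³/μ at r = 26600 km, T = 36.6 hours = 36.6 × 3600 s = 1.3176×10^5 s: μ = 4π²r³/T² = 42799.4 km³/s².
Semi-major axis of the transfer orbit: a_t = (26600 + 5100)/2 = 15850 km.
At periapsis, r = 5100 km.
Vis-viva: v = √[μ(2/r − 1/a_t)] = √[42799.4 × (2/5100 − 1/15850)] = 3.753 km/s.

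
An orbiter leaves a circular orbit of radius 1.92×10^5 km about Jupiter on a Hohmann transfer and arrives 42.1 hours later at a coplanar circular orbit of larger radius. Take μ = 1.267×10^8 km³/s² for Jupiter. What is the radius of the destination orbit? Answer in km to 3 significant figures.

Transfer time t = 42.1 hours = 1.5156×10^5 s, and t = π√(a_t³/μ).
So a_t = (μ t²/π²)^(1/3) = (1.267×10^8 × (1.5156×10^5)² / π²)^(1/3) = 6.6560×10^5 km.
Since a_t = (r₁ + r₂)/2, r₂ = 2a_t − r₁ = 2×6.6560×10^5 − 1.920×10^5 = 1.1392×10^6 km.

r₂ = 1.14×10^6 km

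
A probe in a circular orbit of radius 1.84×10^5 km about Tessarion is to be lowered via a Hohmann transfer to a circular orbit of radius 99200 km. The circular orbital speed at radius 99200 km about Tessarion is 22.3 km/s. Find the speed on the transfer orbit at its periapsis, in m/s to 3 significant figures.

From the circular-orbit relation v² = μ/r at r = 99200 km: μ = v²r = (22.3)² × 99200 = 4.93312×10^7 km³/s².
The Hohmann ellipse has a_t = (r₁ + r₂)/2 = 1.416×10^5 km.
The periapsis of the transfer ellipse is at r = 99200 km.
Vis-viva: v = √[μ(2/r − 1/a_t)] = √[4.93312×10^7 × (2/99200 − 1/1.416×10^5)] = 25.42 km/s.

v = 25400 m/s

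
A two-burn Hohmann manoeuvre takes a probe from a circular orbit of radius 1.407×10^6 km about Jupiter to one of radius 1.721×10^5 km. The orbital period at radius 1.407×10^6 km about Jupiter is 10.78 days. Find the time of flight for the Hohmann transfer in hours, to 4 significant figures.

t = 54.38 hours

From Kepler's third law T² = 4π²r³/μ at r = 1.407×10^6 km, T = 10.78 days = 10.78 × 86400 s = 9.31392×10^5 s: μ = 4π²r³/T² = 1.26758×10^8 km³/s².
The Hohmann ellipse has a_t = (r₁ + r₂)/2 = 7.8955×10^5 km.
Transfer time t = π√(a_t³/μ) = π√((7.8955×10^5)³ / 1.26758×10^8) = 1.9576×10^5 s.
Converting: 1.9576×10^5 s ÷ 3600 s/hour = 54.38 hours.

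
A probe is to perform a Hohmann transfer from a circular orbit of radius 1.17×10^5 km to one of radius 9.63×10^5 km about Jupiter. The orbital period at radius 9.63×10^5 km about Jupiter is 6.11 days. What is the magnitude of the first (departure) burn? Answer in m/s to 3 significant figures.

Δv₁ = 11000 m/s

From Kepler's third law T² = 4π²r³/μ at r = 9.63×10^5 km, T = 6.11 days = 6.11 × 86400 s = 5.27904×10^5 s: μ = 4π²r³/T² = 1.26511×10^8 km³/s².
The Hohmann ellipse has a_t = (r₁ + r₂)/2 = 5.400×10^5 km.
On the circular orbit at r = 1.170×10^5 km, v_c = √(μ/r) = 32.88 km/s.
Vis-viva on the transfer ellipse at r = 1.170×10^5 km gives v_t = √[μ(2/r − 1/a_t)] = 43.91 km/s.
Δv₁ = |v_t − v_c| = |43.91 − 32.88| = 11.03 km/s.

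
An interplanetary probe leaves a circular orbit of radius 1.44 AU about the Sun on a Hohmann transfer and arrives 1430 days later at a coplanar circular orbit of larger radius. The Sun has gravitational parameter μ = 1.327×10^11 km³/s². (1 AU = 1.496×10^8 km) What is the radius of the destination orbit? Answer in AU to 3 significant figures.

In km: r₁ = 1.44 × 1.496×10^8 = 2.15424×10^8 km.
Transfer time t = 1430 days = 1.23552×10^8 s, and t = π√(a_t³/μ).
So a_t = (μ t²/π²)^(1/3) = (1.327×10^11 × (1.23552×10^8)² / π²)^(1/3) = 5.8987×10^8 km.
Since a_t = (r₁ + r₂)/2, r₂ = 2a_t − r₁ = 2×5.8987×10^8 − 2.15424×10^8 = 9.64316×10^8 km.
In AU: r₂ = 9.64316×10^8 / 1.496×10^8 = 6.45 AU.

r₂ = 6.45 AU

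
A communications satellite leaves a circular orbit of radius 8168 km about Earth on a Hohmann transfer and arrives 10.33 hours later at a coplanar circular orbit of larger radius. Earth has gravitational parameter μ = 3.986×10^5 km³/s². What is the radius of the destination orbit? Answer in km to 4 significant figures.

r₂ = 68280 km

Transfer time t = 10.33 hours = 37188 s, and t = π√(a_t³/μ).
So a_t = (μ t²/π²)^(1/3) = (3.986×10^5 × (37188)² / π²)^(1/3) = 38225 km.
Since a_t = (r₁ + r₂)/2, r₂ = 2a_t − r₁ = 2×38225 − 8168 = 68282 km.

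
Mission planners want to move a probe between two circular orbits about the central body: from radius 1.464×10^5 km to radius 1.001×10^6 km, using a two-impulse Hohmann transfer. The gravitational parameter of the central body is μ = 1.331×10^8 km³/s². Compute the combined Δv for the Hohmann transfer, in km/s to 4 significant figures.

Transfer-ellipse semi-major axis a_t = (r₁ + r₂)/2 = (1.464×10^5 + 1.001×10^6)/2 = 5.737×10^5 km.
Circular speed at r₁: v₁ = √(μ/r₁) = √(1.331×10^8/1.464×10^5) = 30.152 km/s.
Transfer-orbit speed at r₁ (vis-viva): v_p = √[μ(2/r₁ − 1/a_t)] = 39.828 km/s.
First burn Δv₁ = |v_p − v₁| = 9.676 km/s.
Circular speed at r₂: v₂ = √(μ/r₂) = 11.531 km/s.
Transfer-orbit speed at r₂: v_a = √[μ(2/r₂ − 1/a_t)] = 5.8251 km/s.
Second burn Δv₂ = |v₂ − v_a| = 5.706 km/s.
Δv = Δv₁ + Δv₂ = 9.676 + 5.706 = 15.38 km/s.

Δv = 15.38 km/s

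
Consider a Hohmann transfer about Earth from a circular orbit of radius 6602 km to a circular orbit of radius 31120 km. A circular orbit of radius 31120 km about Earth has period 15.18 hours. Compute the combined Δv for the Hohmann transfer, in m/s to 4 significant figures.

From Kepler's third law T² = 4π²r³/μ at r = 31120 km, T = 15.18 hours = 15.18 × 3600 s = 54648 s: μ = 4π²r³/T² = 3.98410×10^5 km³/s².
Transfer-ellipse semi-major axis a_t = (r₁ + r₂)/2 = (6602 + 31120)/2 = 18861 km.
At r₁ the circular-orbit speed is v₁ = √(μ/r₁) = 7.768 km/s.
On the transfer ellipse at r₁, vis-viva gives v_p = √[μ(2/r₁ − 1/a_t)] = 9.978 km/s.
First burn Δv₁ = |v_p − v₁| = 2.210 km/s.
At r₂, v₂ = √(μ/r₂) = 3.578 km/s.
Transfer-orbit speed at r₂: v_a = √[μ(2/r₂ − 1/a_t)] = 2.117 km/s.
Second burn Δv₂ = |v₂ − v_a| = 1.461 km/s.
Total Δv = Δv₁ + Δv₂ = 3.671 km/s.

Δv = 3671 m/s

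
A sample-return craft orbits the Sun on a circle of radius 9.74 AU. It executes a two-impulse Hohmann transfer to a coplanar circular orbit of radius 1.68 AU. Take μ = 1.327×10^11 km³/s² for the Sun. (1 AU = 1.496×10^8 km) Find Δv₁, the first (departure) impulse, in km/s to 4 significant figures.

In km: r₁ = 9.74 × 1.496×10^8 = 1.457104×10^9 km; r₂ = 1.68 × 1.496×10^8 = 2.51328×10^8 km.
The Hohmann ellipse has a_t = (r₁ + r₂)/2 = 8.54216×10^8 km.
On the circular orbit at r = 1.457104×10^9 km, v_c = √(μ/r) = 9.543 km/s.
Vis-viva on the transfer ellipse at r = 1.457104×10^9 km gives v_t = √[μ(2/r − 1/a_t)] = 5.176 km/s.
Δv₁ = |v_t − v_c| = |5.176 − 9.543| = 4.367 km/s.

Δv₁ = 4.367 km/s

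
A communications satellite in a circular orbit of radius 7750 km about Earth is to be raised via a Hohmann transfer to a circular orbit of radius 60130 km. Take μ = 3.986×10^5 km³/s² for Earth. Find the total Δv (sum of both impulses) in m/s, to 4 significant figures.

The Hohmann ellipse has a_t = (r₁ + r₂)/2 = 33940 km.
At r₁ the circular-orbit speed is v₁ = √(μ/r₁) = 7.172 km/s.
Transfer-orbit speed at r₁ (vis-viva equation): v_p = √[μ(2/r₁ − 1/a_t)] = 9.546 km/s.
First burn Δv₁ = |v_p − v₁| = 2.374 km/s.
At r₂, v₂ = √(μ/r₂) = 2.5747 km/s.
Transfer-orbit speed at r₂: v_a = √[μ(2/r₂ − 1/a_t)] = 1.2303 km/s.
Second burn Δv₂ = |v₂ − v_a| = 1.344 km/s.
Total Δv = Δv₁ + Δv₂ = 3.718 km/s.

Δv = 3718 m/s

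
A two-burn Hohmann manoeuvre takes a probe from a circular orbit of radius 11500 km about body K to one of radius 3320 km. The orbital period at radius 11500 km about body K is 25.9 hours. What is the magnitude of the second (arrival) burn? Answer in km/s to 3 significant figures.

Δv₂ = 0.354 km/s

From Kepler's third law T² = 4π²r³/μ at r = 11500 km, T = 25.9 hours = 25.9 × 3600 s = 93240 s: μ = 4π²r³/T² = 6906.35 km³/s².
The Hohmann ellipse has a_t = (r₁ + r₂)/2 = 7410 km.
Circular speed at r = 3320 km: v_c = √(μ/r) = 1.4423 km/s.
Transfer-orbit speed at the same r (vis-viva, a = a_t): v_t = √[μ(2/r − 1/a_t)] = 1.7968 km/s.
Δv₂ = |v_t − v_c| = |1.7968 − 1.4423| = 0.3545 km/s.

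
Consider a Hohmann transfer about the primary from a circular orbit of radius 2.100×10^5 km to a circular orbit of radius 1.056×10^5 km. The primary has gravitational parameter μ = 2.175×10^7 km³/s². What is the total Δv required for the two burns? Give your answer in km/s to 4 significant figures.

Semi-major axis of the transfer orbit: a_t = (2.100×10^5 + 1.056×10^5)/2 = 1.578×10^5 km.
Circular speed at r₁: v₁ = √(μ/r₁) = √(2.175×10^7/2.100×10^5) = 10.177 km/s.
Transfer-orbit speed at r₁ (vis-viva equation): v_a = √[μ(2/r₁ − 1/a_t)] = 8.3253 km/s.
First burn Δv₁ = |v_a − v₁| = 1.852 km/s.
At r₂, v₂ = √(μ/r₂) = 14.352 km/s.
Transfer-orbit speed at r₂: v_p = √[μ(2/r₂ − 1/a_t)] = 16.556 km/s.
Second burn Δv₂ = |v₂ − v_p| = 2.204 km/s.
Total Δv = Δv₁ + Δv₂ = 4.056 km/s.

Δv = 4.056 km/s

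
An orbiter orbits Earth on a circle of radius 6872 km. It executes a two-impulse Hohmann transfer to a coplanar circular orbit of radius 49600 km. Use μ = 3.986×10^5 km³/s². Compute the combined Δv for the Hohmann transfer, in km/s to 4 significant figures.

Semi-major axis of the transfer orbit: a_t = (6872 + 49600)/2 = 28236 km.
Circular speed at r₁: v₁ = √(μ/r₁) = √(3.986×10^5/6872) = 7.6160 km/s.
On the transfer ellipse at r₁, vis-viva gives v_p = √[μ(2/r₁ − 1/a_t)] = 10.094 km/s.
First burn Δv₁ = |v_p − v₁| = 2.478 km/s.
Circular speed at r₂: v₂ = √(μ/r₂) = 2.835 km/s.
Transfer-orbit speed at r₂: v_a = √[μ(2/r₂ − 1/a_t)] = 1.399 km/s.
Second burn Δv₂ = |v₂ − v_a| = 1.436 km/s.
Total Δv = Δv₁ + Δv₂ = 3.914 km/s.

Δv = 3.914 km/s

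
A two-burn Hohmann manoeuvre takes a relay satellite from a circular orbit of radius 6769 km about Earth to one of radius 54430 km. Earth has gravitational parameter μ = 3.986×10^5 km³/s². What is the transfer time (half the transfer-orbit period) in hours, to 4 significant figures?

Transfer-ellipse semi-major axis a_t = (r₁ + r₂)/2 = (6769 + 54430)/2 = 30599.5 km.
By Kepler's third law the transfer-orbit period is T = 2π√(a_t³/μ), so t = T/2 = 26635 s.
Converting: 26635 s ÷ 3600 s/hour = 7.399 hours.

t = 7.399 hours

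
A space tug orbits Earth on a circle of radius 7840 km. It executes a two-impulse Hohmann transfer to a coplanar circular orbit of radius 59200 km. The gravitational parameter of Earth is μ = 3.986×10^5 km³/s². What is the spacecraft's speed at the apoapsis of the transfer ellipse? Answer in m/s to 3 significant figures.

v = 1250 m/s

Transfer-ellipse semi-major axis a_t = (r₁ + r₂)/2 = (7840 + 59200)/2 = 33520 km.
The apoapsis of the transfer ellipse is at r = 59200 km.
Vis-viva: v = √[μ(2/r − 1/a_t)] = √[3.986×10^5 × (2/59200 − 1/33520)] = 1.255 km/s.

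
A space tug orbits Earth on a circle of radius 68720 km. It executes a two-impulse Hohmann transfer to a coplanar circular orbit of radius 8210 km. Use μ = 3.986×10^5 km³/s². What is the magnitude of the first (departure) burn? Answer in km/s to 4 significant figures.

Transfer-ellipse semi-major axis a_t = (r₁ + r₂)/2 = (68720 + 8210)/2 = 38465 km.
Circular speed at r = 68720 km: v_c = √(μ/r) = 2.4084 km/s.
Vis-viva on the transfer ellipse at r = 68720 km gives v_t = √[μ(2/r − 1/a_t)] = 1.1127 km/s.
Δv₁ = |v_t − v_c| = |1.1127 − 2.4084| = 1.296 km/s.

Δv₁ = 1.296 km/s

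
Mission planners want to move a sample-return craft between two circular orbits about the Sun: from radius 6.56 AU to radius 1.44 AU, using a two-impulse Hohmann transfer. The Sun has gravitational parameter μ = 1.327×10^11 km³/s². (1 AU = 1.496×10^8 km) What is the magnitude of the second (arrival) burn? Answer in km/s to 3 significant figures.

In km: r₁ = 6.56 × 1.496×10^8 = 9.81376×10^8 km; r₂ = 1.44 × 1.496×10^8 = 2.15424×10^8 km.
Semi-major axis of the transfer orbit: a_t = (9.81376×10^8 + 2.15424×10^8)/2 = 5.984×10^8 km.
On the circular orbit at r = 2.15424×10^8 km, v_c = √(μ/r) = 24.819 km/s.
Transfer-orbit speed at the same r (vis-viva, a = a_t): v_t = √[μ(2/r − 1/a_t)] = 31.784 km/s.
Δv₂ = |v_t − v_c| = |31.784 − 24.819| = 6.965 km/s.

Δv₂ = 6.96 km/s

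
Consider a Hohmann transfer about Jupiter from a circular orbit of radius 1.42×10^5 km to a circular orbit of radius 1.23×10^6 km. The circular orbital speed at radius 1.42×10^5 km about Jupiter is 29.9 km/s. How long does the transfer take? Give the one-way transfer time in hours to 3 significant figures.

t = 44.0 hours

From the circular-orbit relation v² = μ/r at r = 1.42×10^5 km: μ = v²r = (29.9)² × 1.42×10^5 = 1.26949×10^8 km³/s².
The Hohmann ellipse has a_t = (r₁ + r₂)/2 = 6.860×10^5 km.
Transfer time t = π√(a_t³/μ) = π√((6.860×10^5)³ / 1.26949×10^8) = 1.584×10^5 s.
Converting: 1.584×10^5 s ÷ 3600 s/hour = 44.0 hours.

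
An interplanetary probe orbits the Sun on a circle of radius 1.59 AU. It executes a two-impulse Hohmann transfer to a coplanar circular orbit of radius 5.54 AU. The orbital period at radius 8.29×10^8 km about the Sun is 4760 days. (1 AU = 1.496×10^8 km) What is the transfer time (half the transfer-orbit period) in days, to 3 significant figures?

From Kepler's third law T² = 4π²r³/μ at r = 8.29×10^8 km, T = 4760 days = 4760 × 86400 s = 4.11264×10^8 s: μ = 4π²r³/T² = 1.32979×10^11 km³/s².
In km: r₁ = 1.59 × 1.496×10^8 = 2.37864×10^8 km; r₂ = 5.54 × 1.496×10^8 = 8.28784×10^8 km.
Semi-major axis of the transfer orbit: a_t = (2.37864×10^8 + 8.28784×10^8)/2 = 5.33324×10^8 km.
Transfer time t = π√(a_t³/μ) = π√((5.33324×10^8)³ / 1.32979×10^11) = 1.061×10^8 s.
Converting: 1.061×10^8 s ÷ 86400 s/day = 1230 days.

t = 1230 days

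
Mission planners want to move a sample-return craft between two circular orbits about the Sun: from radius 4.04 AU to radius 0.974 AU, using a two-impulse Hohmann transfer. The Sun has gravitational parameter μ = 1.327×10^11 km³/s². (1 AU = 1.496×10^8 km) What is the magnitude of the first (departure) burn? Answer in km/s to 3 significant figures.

Δv₁ = 5.58 km/s

In km: r₁ = 4.04 × 1.496×10^8 = 6.04384×10^8 km; r₂ = 0.974 × 1.496×10^8 = 1.457104×10^8 km.
Transfer-ellipse semi-major axis a_t = (r₁ + r₂)/2 = (6.04384×10^8 + 1.457104×10^8)/2 = 3.750472×10^8 km.
On the circular orbit at r = 6.04384×10^8 km, v_c = √(μ/r) = 14.818 km/s.
Vis-viva on the transfer ellipse at r = 6.04384×10^8 km gives v_t = √[μ(2/r − 1/a_t)] = 9.2359 km/s.
Δv₁ = |v_t − v_c| = |9.2359 − 14.818| = 5.582 km/s.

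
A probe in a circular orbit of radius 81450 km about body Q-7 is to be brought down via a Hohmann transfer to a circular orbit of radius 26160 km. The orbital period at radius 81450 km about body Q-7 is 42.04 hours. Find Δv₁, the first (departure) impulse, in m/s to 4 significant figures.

From Kepler's third law T² = 4π²r³/μ at r = 81450 km, T = 42.04 hours = 42.04 × 3600 s = 1.51344×10^5 s: μ = 4π²r³/T² = 9.31328×10^5 km³/s².
Semi-major axis of the transfer orbit: a_t = (81450 + 26160)/2 = 53805 km.
On the circular orbit at r = 81450 km, v_c = √(μ/r) = 3.3815 km/s.
Vis-viva on the transfer ellipse at r = 81450 km gives v_t = √[μ(2/r − 1/a_t)] = 2.3578 km/s.
Δv₁ = |v_t − v_c| = |2.3578 − 3.3815| = 1.024 km/s.

Δv₁ = 1024 m/s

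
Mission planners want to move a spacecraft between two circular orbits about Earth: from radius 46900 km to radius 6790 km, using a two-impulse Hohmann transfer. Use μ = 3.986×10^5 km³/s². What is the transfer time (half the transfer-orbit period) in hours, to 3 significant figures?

t = 6.08 hours

Semi-major axis of the transfer orbit: a_t = (46900 + 6790)/2 = 26845 km.
Transfer time t = π√(a_t³/μ) = π√((26845)³ / 3.986×10^5) = 21890 s.
Converting: 21890 s ÷ 3600 s/hour = 6.08 hours.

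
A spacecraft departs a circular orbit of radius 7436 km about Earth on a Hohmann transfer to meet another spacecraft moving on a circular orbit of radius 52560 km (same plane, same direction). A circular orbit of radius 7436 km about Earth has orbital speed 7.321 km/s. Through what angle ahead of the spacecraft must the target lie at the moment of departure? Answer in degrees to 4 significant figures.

φ = 102.4°

From the circular-orbit relation v² = μ/r at r = 7436 km: μ = v²r = (7.321)² × 7436 = 3.98548×10^5 km³/s².
Transfer-ellipse semi-major axis a_t = (r₁ + r₂)/2 = (7436 + 52560)/2 = 29998 km.
Transfer time t = π√(a_t³/μ) = 25855 s.
The target's mean motion on its circular orbit is ω₂ = √(μ/r₂³) = 5.2391×10^-5 rad/s.
Angle swept by the target during transfer: ω₂·t = 1.3546 rad = 77.61°.
The spacecraft traverses 180° on the transfer ellipse, so the target must lead by 180° − 77.61° = 102.4°.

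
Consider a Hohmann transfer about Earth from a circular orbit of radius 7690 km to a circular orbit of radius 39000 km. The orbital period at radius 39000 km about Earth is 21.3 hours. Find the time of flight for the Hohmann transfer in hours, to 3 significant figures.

t = 4.93 hours

From Kepler's third law T² = 4π²r³/μ at r = 39000 km, T = 21.3 hours = 21.3 × 3600 s = 76680 s: μ = 4π²r³/T² = 3.98281×10^5 km³/s².
The Hohmann ellipse has a_t = (r₁ + r₂)/2 = 23345 km.
Transfer time t = π√(a_t³/μ) = π√((23345)³ / 3.98281×10^5) = 17760 s.
Converting: 17760 s ÷ 3600 s/hour = 4.93 hours.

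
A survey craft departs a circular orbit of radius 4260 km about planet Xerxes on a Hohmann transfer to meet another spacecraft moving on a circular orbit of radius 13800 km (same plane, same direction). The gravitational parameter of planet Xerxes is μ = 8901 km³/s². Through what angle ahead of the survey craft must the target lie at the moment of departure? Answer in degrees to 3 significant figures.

φ = 84.7°

The Hohmann ellipse has a_t = (r₁ + r₂)/2 = 9030 km.
The half-period of the transfer ellipse is t = π√(a_t³/μ) = 28570 s.
Target angular speed ω₂ = √(μ/r₂³) = 5.820×10^-5 rad/s.
Angle swept by the target during transfer: ω₂·t = 1.663 rad = 95.28°.
Arrival is 180° from departure on the ellipse, so φ = 180° − 95.28° = 84.7°.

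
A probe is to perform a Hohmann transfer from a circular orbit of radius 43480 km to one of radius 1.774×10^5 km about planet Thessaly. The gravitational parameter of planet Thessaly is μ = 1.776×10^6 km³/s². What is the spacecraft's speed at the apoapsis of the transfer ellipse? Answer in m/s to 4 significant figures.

v = 1985 m/s

Transfer-ellipse semi-major axis a_t = (r₁ + r₂)/2 = (43480 + 1.774×10^5)/2 = 1.1044×10^5 km.
At apoapsis, r = 1.774×10^5 km.
Applying v² = μ(2/r − 1/a_t): v = 1.985 km/s.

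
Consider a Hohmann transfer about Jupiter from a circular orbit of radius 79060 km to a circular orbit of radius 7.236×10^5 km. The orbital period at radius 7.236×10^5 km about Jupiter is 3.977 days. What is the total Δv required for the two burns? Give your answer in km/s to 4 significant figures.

From Kepler's third law T² = 4π²r³/μ at r = 7.236×10^5 km, T = 3.977 days = 3.977 × 86400 s = 3.436128×10^5 s: μ = 4π²r³/T² = 1.26683×10^8 km³/s².
Transfer-ellipse semi-major axis a_t = (r₁ + r₂)/2 = (79060 + 7.236×10^5)/2 = 4.0133×10^5 km.
Circular speed at r₁: v₁ = √(μ/r₁) = √(1.26683×10^8/79060) = 40.03 km/s.
On the transfer ellipse at r₁, vis-viva equation gives v_p = √[μ(2/r₁ − 1/a_t)] = 53.75 km/s.
First burn Δv₁ = |v_p − v₁| = 13.72 km/s.
Circular speed at r₂: v₂ = √(μ/r₂) = 13.232 km/s.
Transfer-orbit speed at r₂: v_a = √[μ(2/r₂ − 1/a_t)] = 5.8727 km/s.
Second burn Δv₂ = |v₂ − v_a| = 7.359 km/s.
Δv = Δv₁ + Δv₂ = 13.72 + 7.359 = 21.08 km/s.

Δv = 21.08 km/s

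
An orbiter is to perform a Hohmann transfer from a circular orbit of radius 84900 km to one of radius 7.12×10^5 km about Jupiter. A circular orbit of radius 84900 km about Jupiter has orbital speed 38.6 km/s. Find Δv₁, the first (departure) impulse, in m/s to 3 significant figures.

From the circular-orbit relation v² = μ/r at r = 84900 km: μ = v²r = (38.6)² × 84900 = 1.26498×10^8 km³/s².
Semi-major axis of the transfer orbit: a_t = (84900 + 7.120×10^5)/2 = 3.9845×10^5 km.
On the circular orbit at r = 84900 km, v_c = √(μ/r) = 38.60 km/s.
Vis-viva on the transfer ellipse at r = 84900 km gives v_t = √[μ(2/r − 1/a_t)] = 51.60 km/s.
Δv₁ = |v_t − v_c| = |51.60 − 38.60| = 13.00 km/s.

Δv₁ = 13000 m/s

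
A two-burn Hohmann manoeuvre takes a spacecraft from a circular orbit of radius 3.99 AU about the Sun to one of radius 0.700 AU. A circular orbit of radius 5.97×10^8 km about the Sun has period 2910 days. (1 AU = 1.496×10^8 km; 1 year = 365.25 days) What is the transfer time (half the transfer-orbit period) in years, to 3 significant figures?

t = 1.79 years

From Kepler's third law T² = 4π²r³/μ at r = 5.97×10^8 km, T = 2910 days = 2910 × 86400 s = 2.51424×10^8 s: μ = 4π²r³/T² = 1.32883×10^11 km³/s².
In km: r₁ = 3.99 × 1.496×10^8 = 5.96904×10^8 km; r₂ = 0.700 × 1.496×10^8 = 1.0472×10^8 km.
Semi-major axis of the transfer orbit: a_t = (5.96904×10^8 + 1.0472×10^8)/2 = 3.50812×10^8 km.
Transfer time t = π√(a_t³/μ) = π√((3.50812×10^8)³ / 1.32883×10^11) = 5.663×10^7 s.
Converting: 5.663×10^7 s ÷ 3.15576×10^7 s/year (365.25 × 86400) = 1.79 years.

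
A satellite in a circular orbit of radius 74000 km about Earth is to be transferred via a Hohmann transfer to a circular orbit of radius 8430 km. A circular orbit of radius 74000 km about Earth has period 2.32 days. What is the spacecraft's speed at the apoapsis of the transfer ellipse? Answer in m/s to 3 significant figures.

v = 1050 m/s

From Kepler's third law T² = 4π²r³/μ at r = 74000 km, T = 2.32 days = 2.32 × 86400 s = 2.00448×10^5 s: μ = 4π²r³/T² = 3.98154×10^5 km³/s².
Transfer-ellipse semi-major axis a_t = (r₁ + r₂)/2 = (74000 + 8430)/2 = 41215 km.
The apoapsis of the transfer ellipse is at r = 74000 km.
Vis-viva: v = √[μ(2/r − 1/a_t)] = √[3.98154×10^5 × (2/74000 − 1/41215)] = 1.049 km/s.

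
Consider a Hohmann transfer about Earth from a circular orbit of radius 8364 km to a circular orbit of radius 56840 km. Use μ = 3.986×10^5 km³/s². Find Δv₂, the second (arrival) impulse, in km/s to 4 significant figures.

Semi-major axis of the transfer orbit: a_t = (8364 + 56840)/2 = 32602 km.
On the circular orbit at r = 56840 km, v_c = √(μ/r) = 2.648 km/s.
Transfer-orbit speed at the same r (vis-viva, a = a_t): v_t = √[μ(2/r − 1/a_t)] = 1.341 km/s.
Δv₂ = |v_t − v_c| = |1.341 − 2.648| = 1.307 km/s.

Δv₂ = 1.307 km/s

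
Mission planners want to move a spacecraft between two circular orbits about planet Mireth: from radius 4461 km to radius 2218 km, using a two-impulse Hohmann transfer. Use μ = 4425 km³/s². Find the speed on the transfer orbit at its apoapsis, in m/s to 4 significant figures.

v = 811.7 m/s

Semi-major axis of the transfer orbit: a_t = (4461 + 2218)/2 = 3339.5 km.
At apoapsis, r = 4461 km.
Vis-viva: v = √[μ(2/r − 1/a_t)] = √[4425 × (2/4461 − 1/3339.5)] = 0.8117 km/s.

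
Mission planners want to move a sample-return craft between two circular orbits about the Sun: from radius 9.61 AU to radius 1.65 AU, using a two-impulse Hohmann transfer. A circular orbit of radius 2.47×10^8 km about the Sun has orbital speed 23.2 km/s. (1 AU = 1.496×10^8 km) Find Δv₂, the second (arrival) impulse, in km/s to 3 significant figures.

Δv₂ = 7.11 km/s

From the circular-orbit relation v² = μ/r at r = 2.47×10^8 km: μ = v²r = (23.2)² × 2.47×10^8 = 1.32945×10^11 km³/s².
In km: r₁ = 9.61 × 1.496×10^8 = 1.437656×10^9 km; r₂ = 1.65 × 1.496×10^8 = 2.4684×10^8 km.
The Hohmann ellipse has a_t = (r₁ + r₂)/2 = 8.42248×10^8 km.
Circular speed at r = 2.4684×10^8 km: v_c = √(μ/r) = 23.2075 km/s.
Vis-viva on the transfer ellipse at r = 2.4684×10^8 km gives v_t = √[μ(2/r − 1/a_t)] = 30.3205 km/s.
Δv₂ = |v_t − v_c| = |30.3205 − 23.2075| = 7.113 km/s.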